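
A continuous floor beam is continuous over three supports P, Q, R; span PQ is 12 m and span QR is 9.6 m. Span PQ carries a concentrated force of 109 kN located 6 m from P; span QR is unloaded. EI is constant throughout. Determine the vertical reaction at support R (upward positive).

Release continuity at Q by inserting a hinge; the redundant is the internal moment M_Q. The primary structure is two simply-supported spans PQ and QR.
End slopes at the hinge Q, treating each span as simply supported:
  span PQ: point load 109 at a = 6: Pab(L + a)/(6LEI) = 981/EI
  relative rotation θ_0 = (981 + 0)/EI = 981/EI
A unit hogging moment at Q produces rotation L₁/(3EI) + L₂/(3EI) = 7.2/EI.
Slope continuity at Q: θ_0 = M_Q·7.2/EI, so M_Q = 981/7.2 = 136.2 kN·m (hogging).
Span QR, ΣM about R: R_Q^{QR}·9.6 = 0 + 136.2, so R_Q^{QR} = 14.19 kN and R_R = 0 − 14.19 = -14.19 kN.

R_R = -14.19 kN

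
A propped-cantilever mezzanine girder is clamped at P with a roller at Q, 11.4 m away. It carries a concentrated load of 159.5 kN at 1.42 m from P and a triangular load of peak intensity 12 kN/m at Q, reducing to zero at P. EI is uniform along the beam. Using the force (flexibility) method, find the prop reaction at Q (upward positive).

Remove the prop at Q; the released (primary) structure is a cantilever built in at P.
Primary-structure tip deflection at Q by superposition:
  point load 159.5 at a = 1.42: Pa²(3L − a)/(6EI) = 1757/EI
  triangular load, peak 12 at the free end: 11w₀L⁴/(120EI) = 18579/EI
  δ_0 = 20336/EI
Tip deflection under a unit load at Q: L³/(3EI) = 493.8/EI.
Compatibility at Q: δ_0 − R_Q·δ_{QQ} = 0, so R_Q = 20336/493.8 = 41.18 kN.

R_Q = 41.18 kN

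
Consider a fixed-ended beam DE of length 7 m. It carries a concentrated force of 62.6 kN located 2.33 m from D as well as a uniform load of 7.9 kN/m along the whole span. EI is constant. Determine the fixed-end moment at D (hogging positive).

Release both end moments; the primary structure is a simply-supported span DE with redundants M_D and M_E.
End rotations of the released simple span under the applied load (×1/EI):
  at D: point load 62.6 at a = 2.33: Pab(L + b)/(6LEI) = 189.3/EI
  at E: point load 62.6 at a = 2.33: Pab(L + a)/(6LEI) = 151.3/EI
  at D: UDL 7.9: wL³/(24EI) = 112.9/EI
  at E: UDL 7.9: wL³/(24EI) = 112.9/EI
  θ_D0 = 302.2/EI,  θ_E0 = 264.2/EI
Flexibility coefficients: a unit moment at one end gives L/(3EI) there and L/(6EI) at the far end, so f₁₁ = f₂₂ = 2.333/EI and f₁₂ = f₂₁ = 1.167/EI.
Compatibility — zero rotation at each built-in end:
  2.333 M_D + 1.167 M_E = 302.2
  1.167 M_D + 2.333 M_E = 264.2
Solving the pair gives M_D = 97.18 kN·m and M_E = 64.65 kN·m (hogging).

M_D = 97.18 kN·m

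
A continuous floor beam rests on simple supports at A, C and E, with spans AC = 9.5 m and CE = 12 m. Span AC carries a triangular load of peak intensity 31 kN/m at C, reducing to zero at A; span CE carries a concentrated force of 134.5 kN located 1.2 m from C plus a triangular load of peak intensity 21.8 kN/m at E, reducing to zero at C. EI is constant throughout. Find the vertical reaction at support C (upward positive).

R_C = 312.2 kN

Release continuity at C by inserting a hinge; the redundant is the internal moment M_C. The primary structure is two simply-supported spans AC and CE.
End slopes at the hinge C, treating each span as simply supported:
  span AC: triangular load, peak 31: w₀L³/(45EI) = 590.6/EI
  span CE: point load 134.5 at a = 1.2: Pab(L + b)/(6LEI) = 552/EI
  span CE: triangular load, peak 21.8: 7w₀L³/(360EI) = 732.5/EI
  relative rotation θ_0 = (590.6 + 1284)/EI = 1875/EI
A unit hogging moment at C produces rotation L₁/(3EI) + L₂/(3EI) = 7.167/EI.
Compatibility: M_C·(L₁+L₂)/(3EI) = θ_0, giving M_C = 261.6 kN·m (hogging).
Span AC, ΣM about A with M_C applied at C: R_C^{AC}·9.5 = 932.6 + 261.6, so R_C^{AC} = 125.7 kN and R_A = 147.2 − 125.7 = 21.54 kN.
Span CE, ΣM about E: R_C^{CE}·12 = 1976 + 261.6, so R_C^{CE} = 186.5 kN and R_E = 265.3 − 186.5 = 78.85 kN.
R_C = 125.7 + 186.5 = 312.2 kN.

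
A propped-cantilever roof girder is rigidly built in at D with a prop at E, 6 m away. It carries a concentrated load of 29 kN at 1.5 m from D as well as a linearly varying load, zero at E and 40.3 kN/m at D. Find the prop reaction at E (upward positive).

R_E = 26.67 kN

Release the roller at E. Primary structure: cantilever fixed at D.
Free-end deflection of the primary structure under the applied loading (downward +):
  point load 29 at a = 1.5: Pa²(3L − a)/(6EI) = 179.4/EI
  triangular load, peak 40.3 at the fixed end: w₀L⁴/(30EI) = 1741/EI
  δ_0 = 1920/EI
Flexibility coefficient — unit upward force at E: δ_{EE} = L³/(3EI) = 72/EI.
Compatibility at E: δ_0 − R_E·δ_{EE} = 0, so R_E = 1920/72 = 26.67 kN.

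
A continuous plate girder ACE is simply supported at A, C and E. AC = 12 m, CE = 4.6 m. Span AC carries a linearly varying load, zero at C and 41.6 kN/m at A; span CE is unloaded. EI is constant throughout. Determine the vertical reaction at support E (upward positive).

Insert a hinge at C; M_C is the redundant, and each span becomes simply supported.
End slopes at the hinge C, treating each span as simply supported:
  span AC: triangular load, peak 41.6: 7w₀L³/(360EI) = 1398/EI
  relative rotation θ_0 = (1398 + 0)/EI = 1398/EI
A unit hogging moment at C produces rotation L₁/(3EI) + L₂/(3EI) = 5.533/EI.
Compatibility: M_C·(L₁+L₂)/(3EI) = θ_0, giving M_C = 252.6 kN·m (hogging).
Span CE, ΣM about E: R_C^{CE}·4.6 = 0 + 252.6, so R_C^{CE} = 54.91 kN and R_E = 0 − 54.91 = -54.91 kN.

R_E = -54.91 kN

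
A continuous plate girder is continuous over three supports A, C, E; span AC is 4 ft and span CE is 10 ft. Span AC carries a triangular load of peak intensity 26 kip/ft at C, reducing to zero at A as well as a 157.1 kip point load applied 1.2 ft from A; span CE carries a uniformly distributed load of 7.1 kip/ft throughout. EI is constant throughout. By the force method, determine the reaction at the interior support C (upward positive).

R_C = 150.8 kip

Take M_C as the redundant. Released structure: two simple spans AC and CE with a hinge at C.
Discontinuity in slope at C on the released structure — sum the simple-span end rotations:
  span AC: triangular load, peak 26: w₀L³/(45EI) = 36.98/EI
  span AC: point load 157.1 at a = 1.2: Pab(L + a)/(6LEI) = 114.4/EI
  span CE: UDL 7.1: wL³/(24EI) = 295.8/EI
  relative rotation θ_0 = (151.3 + 295.8)/EI = 447.2/EI
A unit hogging moment at C produces rotation L₁/(3EI) + L₂/(3EI) = 4.667/EI.
Compatibility: M_C·(L₁+L₂)/(3EI) = θ_0, giving M_C = 95.82 kip·ft (hogging).
Span AC, ΣM about A with M_C applied at C: R_C^{AC}·4 = 327.2 + 95.82, so R_C^{AC} = 105.8 kip and R_A = 209.1 − 105.8 = 103.3 kip.
Span CE, ΣM about E: R_C^{CE}·10 = 355 + 95.82, so R_C^{CE} = 45.08 kip and R_E = 71 − 45.08 = 25.92 kip.
R_C = 105.8 + 45.08 = 150.8 kip.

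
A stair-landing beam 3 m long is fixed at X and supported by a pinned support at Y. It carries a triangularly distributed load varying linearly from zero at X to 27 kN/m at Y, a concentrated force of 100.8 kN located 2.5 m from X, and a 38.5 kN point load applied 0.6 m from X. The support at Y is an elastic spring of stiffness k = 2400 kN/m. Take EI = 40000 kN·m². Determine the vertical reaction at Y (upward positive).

R_Y = 35.16 kN

Choose R_Y as the redundant. The primary structure is the cantilever fixed at X.
Deflection at Y on the released cantilever, summing each load's contribution:
  triangular load, peak 27 at the free end: 11w₀L⁴/(120EI) = 200.5/EI
  point load 100.8 at a = 2.5: Pa²(3L − a)/(6EI) = 682.5/EI
  point load 38.5 at a = 0.6: Pa²(3L − a)/(6EI) = 19.4/EI
  δ_0 = 902.4/EI
Flexibility coefficient — unit upward force at Y: δ_{YY} = L³/(3EI) = 9/EI.
With EI = 40000 kN·m²: δ_0 = 0.022559 m and δ_{YY} = 0.000225 m/kN.
Compatibility — the spring shortens by R_Y/k under the reaction it provides: δ_0 − R_Y·δ_{YY} = R_Y/k. With 1/k = 0.000417 m/kN, R_Y = δ_0 / (δ_{YY} + 1/k) = 0.022559 / (0.000225 + 0.000417) = 35.16 kN.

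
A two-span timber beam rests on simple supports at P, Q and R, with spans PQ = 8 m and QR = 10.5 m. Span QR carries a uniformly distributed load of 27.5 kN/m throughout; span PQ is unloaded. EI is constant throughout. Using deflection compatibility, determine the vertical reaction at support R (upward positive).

Take M_Q as the redundant. Released structure: two simple spans PQ and QR with a hinge at Q.
Rotations at Q on the released spans (each span's end-slope, ×1/EI):
  span QR: UDL 27.5: wL³/(24EI) = 1326/EI
  relative rotation θ_0 = (0 + 1326)/EI = 1326/EI
A unit hogging moment at Q produces rotation L₁/(3EI) + L₂/(3EI) = 6.167/EI.
Slope continuity at Q: θ_0 = M_Q·6.167/EI, so M_Q = 1326/6.167 = 215.1 kN·m (hogging).
Span QR, ΣM about R: R_Q^{QR}·10.5 = 1516 + 215.1, so R_Q^{QR} = 164.9 kN and R_R = 288.8 − 164.9 = 123.9 kN.

R_R = 123.9 kN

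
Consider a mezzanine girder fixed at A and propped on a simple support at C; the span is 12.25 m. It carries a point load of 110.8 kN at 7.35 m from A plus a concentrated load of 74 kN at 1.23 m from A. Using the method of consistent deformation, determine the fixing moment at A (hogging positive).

M_A = 305.8 kN·m

Remove the prop at C; the released (primary) structure is a cantilever built in at A.
Primary-structure tip deflection at C by superposition:
  point load 110.8 at a = 7.35: Pa²(3L − a)/(6EI) = 29330/EI
  point load 74 at a = 1.23: Pa²(3L − a)/(6EI) = 662.8/EI
  δ_0 = 29993/EI
Tip deflection under a unit load at C: L³/(3EI) = 612.8/EI.
Compatibility at C: δ_0 − R_C·δ_{CC} = 0, so R_C = 29993/612.8 = 48.95 kN.
Moment equilibrium about A: M_A = Σ(load moments about A) − R_C·L = 905.4 − 48.95×12.25 = 305.8 kN·m.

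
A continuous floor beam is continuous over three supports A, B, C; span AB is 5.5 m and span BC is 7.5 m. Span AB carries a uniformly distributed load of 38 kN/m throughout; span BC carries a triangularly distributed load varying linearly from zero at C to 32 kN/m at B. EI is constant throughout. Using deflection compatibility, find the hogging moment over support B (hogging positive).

Release continuity at B by inserting a hinge; the redundant is the internal moment M_B. The primary structure is two simply-supported spans AB and BC.
End slopes at the hinge B, treating each span as simply supported:
  span AB: UDL 38: wL³/(24EI) = 263.4/EI
  span BC: triangular load, peak 32: w₀L³/(45EI) = 300/EI
  relative rotation θ_0 = (263.4 + 300)/EI = 563.4/EI
A unit hogging moment at B produces rotation L₁/(3EI) + L₂/(3EI) = 4.333/EI.
Slope continuity at B: θ_0 = M_B·4.333/EI, so M_B = 563.4/4.333 = 130 kN·m (hogging).

M_B = 130 kN·m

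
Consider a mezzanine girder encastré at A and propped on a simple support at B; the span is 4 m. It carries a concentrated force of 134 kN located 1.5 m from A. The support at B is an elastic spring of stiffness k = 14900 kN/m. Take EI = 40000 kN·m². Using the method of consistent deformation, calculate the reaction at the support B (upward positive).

Take the reaction at B as the redundant and release it; the primary structure is a cantilever fixed at A.
Deflection at B on the released cantilever, summing each load's contribution:
  point load 134 at a = 1.5: Pa²(3L − a)/(6EI) = 527.6/EI
Flexibility coefficient — unit upward force at B: δ_{BB} = L³/(3EI) = 21.33/EI.
With EI = 40000 kN·m²: δ_0 = 0.013191 m and δ_{BB} = 0.000533 m/kN.
Compatibility — the spring shortens by R_B/k under the reaction it provides: δ_0 − R_B·δ_{BB} = R_B/k. With 1/k = 0.000067 m/kN, R_B = δ_0 / (δ_{BB} + 1/k) = 0.013191 / (0.000533 + 0.000067) = 21.97 kN.

R_B = 21.97 kN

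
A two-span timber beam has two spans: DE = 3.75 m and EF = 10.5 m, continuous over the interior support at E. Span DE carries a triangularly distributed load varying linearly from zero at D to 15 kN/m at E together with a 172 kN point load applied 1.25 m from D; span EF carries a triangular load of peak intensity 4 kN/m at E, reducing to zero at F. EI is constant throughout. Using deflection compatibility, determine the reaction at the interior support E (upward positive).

Release continuity at E by inserting a hinge; the redundant is the internal moment M_E. The primary structure is two simply-supported spans DE and EF.
Discontinuity in slope at E on the released structure — sum the simple-span end rotations:
  span DE: triangular load, peak 15: w₀L³/(45EI) = 17.58/EI
  span DE: point load 172 at a = 1.25: Pab(L + a)/(6LEI) = 119.4/EI
  span EF: triangular load, peak 4: w₀L³/(45EI) = 102.9/EI
  relative rotation θ_0 = (137 + 102.9)/EI = 239.9/EI
A unit hogging moment at E produces rotation L₁/(3EI) + L₂/(3EI) = 4.75/EI.
Compatibility: M_E·(L₁+L₂)/(3EI) = θ_0, giving M_E = 50.51 kN·m (hogging).
Span DE, ΣM about D with M_E applied at E: R_E^{DE}·3.75 = 285.3 + 50.51, so R_E^{DE} = 89.55 kN and R_D = 200.1 − 89.55 = 110.6 kN.
Span EF, ΣM about F: R_E^{EF}·10.5 = 147 + 50.51, so R_E^{EF} = 18.81 kN and R_F = 21 − 18.81 = 2.19 kN.
R_E = 89.55 + 18.81 = 108.4 kN.

R_E = 108.4 kN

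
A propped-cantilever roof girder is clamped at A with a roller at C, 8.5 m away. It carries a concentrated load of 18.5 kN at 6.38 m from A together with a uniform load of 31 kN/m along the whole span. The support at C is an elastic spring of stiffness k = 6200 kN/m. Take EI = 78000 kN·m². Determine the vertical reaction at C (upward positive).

Release the roller at C. Primary structure: cantilever fixed at A.
Deflection at C on the released cantilever, summing each load's contribution:
  point load 18.5 at a = 6.38: Pa²(3L − a)/(6EI) = 2400/EI
  UDL 31: wL⁴/(8EI) = 20228/EI
  δ_0 = 22627/EI
Flexibility coefficient — unit upward force at C: δ_{CC} = L³/(3EI) = 204.7/EI.
With EI = 78000 kN·m²: δ_0 = 0.29009 m and δ_{CC} = 0.002624 m/kN.
Compatibility — the spring shortens by R_C/k under the reaction it provides: δ_0 − R_C·δ_{CC} = R_C/k. With 1/k = 0.000161 m/kN, R_C = δ_0 / (δ_{CC} + 1/k) = 0.29009 / (0.002624 + 0.000161) = 104.1 kN.

R_C = 104.1 kN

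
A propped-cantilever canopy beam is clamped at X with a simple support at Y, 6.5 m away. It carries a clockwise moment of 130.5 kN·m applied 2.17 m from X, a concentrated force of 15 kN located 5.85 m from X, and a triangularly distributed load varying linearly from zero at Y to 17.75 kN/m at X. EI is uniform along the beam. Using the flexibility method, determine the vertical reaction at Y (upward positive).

Release the roller at Y. Primary structure: cantilever fixed at X.
Free-end deflection of the primary structure under the applied loading (downward +):
  clockwise couple 130.5 at a = 2.17: M₀a(2L − a)/(2EI) = 1533/EI
  point load 15 at a = 5.85: Pa²(3L − a)/(6EI) = 1168/EI
  triangular load, peak 17.75 at the fixed end: w₀L⁴/(30EI) = 1056/EI
  δ_0 = 3757/EI
Flexibility coefficient — unit upward force at Y: δ_{YY} = L³/(3EI) = 91.54/EI.
The prop prevents deflection at Y: R_Y = δ_0/δ_{YY} = 3757/91.54 = 41.05 kN.

R_Y = 41.05 kN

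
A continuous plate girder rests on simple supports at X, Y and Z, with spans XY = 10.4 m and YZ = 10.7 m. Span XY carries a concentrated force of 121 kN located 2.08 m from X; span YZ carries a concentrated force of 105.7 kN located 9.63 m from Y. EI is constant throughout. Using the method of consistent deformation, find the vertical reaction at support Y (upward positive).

Take M_Y as the redundant. Released structure: two simple spans XY and YZ with a hinge at Y.
Rotations at Y on the released spans (each span's end-slope, ×1/EI):
  span XY: point load 121 at a = 2.08: Pab(L + a)/(6LEI) = 418.8/EI
  span YZ: point load 105.7 at a = 9.63: Pab(L + b)/(6LEI) = 199.7/EI
  relative rotation θ_0 = (418.8 + 199.7)/EI = 618.5/EI
A unit hogging moment at Y produces rotation L₁/(3EI) + L₂/(3EI) = 7.033/EI.
Slope continuity at Y: θ_0 = M_Y·7.033/EI, so M_Y = 618.5/7.033 = 87.93 kN·m (hogging).
Span XY, ΣM about X with M_Y applied at Y: R_Y^{XY}·10.4 = 251.7 + 87.93, so R_Y^{XY} = 32.66 kN and R_X = 121 − 32.66 = 88.34 kN.
Span YZ, ΣM about Z: R_Y^{YZ}·10.7 = 113.1 + 87.93, so R_Y^{YZ} = 18.79 kN and R_Z = 105.7 − 18.79 = 86.91 kN.
R_Y = 32.66 + 18.79 = 51.44 kN.

R_Y = 51.44 kN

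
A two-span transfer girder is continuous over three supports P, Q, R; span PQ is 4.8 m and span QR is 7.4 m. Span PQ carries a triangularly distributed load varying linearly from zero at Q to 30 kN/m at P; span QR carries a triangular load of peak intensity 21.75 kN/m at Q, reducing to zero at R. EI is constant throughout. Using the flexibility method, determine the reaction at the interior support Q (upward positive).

Take M_Q as the redundant. Released structure: two simple spans PQ and QR with a hinge at Q.
Discontinuity in slope at Q on the released structure — sum the simple-span end rotations:
  span PQ: triangular load, peak 30: 7w₀L³/(360EI) = 64.51/EI
  span QR: triangular load, peak 21.75: w₀L³/(45EI) = 195.9/EI
  relative rotation θ_0 = (64.51 + 195.9)/EI = 260.4/EI
A unit hogging moment at Q produces rotation L₁/(3EI) + L₂/(3EI) = 4.067/EI.
Slope continuity at Q: θ_0 = M_Q·4.067/EI, so M_Q = 260.4/4.067 = 64.03 kN·m (hogging).
Span PQ, ΣM about P with M_Q applied at Q: R_Q^{PQ}·4.8 = 115.2 + 64.03, so R_Q^{PQ} = 37.34 kN and R_P = 72 − 37.34 = 34.66 kN.
Span QR, ΣM about R: R_Q^{QR}·7.4 = 397 + 64.03, so R_Q^{QR} = 62.3 kN and R_R = 80.47 − 62.3 = 18.17 kN.
R_Q = 37.34 + 62.3 = 99.64 kN.

R_Q = 99.64 kN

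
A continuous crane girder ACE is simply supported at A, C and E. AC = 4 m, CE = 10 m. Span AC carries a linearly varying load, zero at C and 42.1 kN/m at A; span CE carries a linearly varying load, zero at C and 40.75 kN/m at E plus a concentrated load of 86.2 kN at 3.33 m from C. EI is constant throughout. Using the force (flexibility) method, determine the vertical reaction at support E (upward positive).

Release continuity at C by inserting a hinge; the redundant is the internal moment M_C. The primary structure is two simply-supported spans AC and CE.
Discontinuity in slope at C on the released structure — sum the simple-span end rotations:
  span AC: triangular load, peak 42.1: 7w₀L³/(360EI) = 52.39/EI
  span CE: triangular load, peak 40.75: 7w₀L³/(360EI) = 792.4/EI
  span CE: point load 86.2 at a = 3.33: Pab(L + b)/(6LEI) = 531.9/EI
  relative rotation θ_0 = (52.39 + 1324)/EI = 1377/EI
A unit hogging moment at C produces rotation L₁/(3EI) + L₂/(3EI) = 4.667/EI.
Compatibility: M_C·(L₁+L₂)/(3EI) = θ_0, giving M_C = 295 kN·m (hogging).
Span CE, ΣM about E: R_C^{CE}·10 = 1254 + 295, so R_C^{CE} = 154.9 kN and R_E = 289.9 − 154.9 = 135 kN.

R_E = 135 kN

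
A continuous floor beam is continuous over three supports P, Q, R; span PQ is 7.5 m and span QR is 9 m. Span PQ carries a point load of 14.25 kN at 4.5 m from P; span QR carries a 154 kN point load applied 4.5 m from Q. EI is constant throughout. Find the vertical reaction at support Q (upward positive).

Release continuity at Q by inserting a hinge; the redundant is the internal moment M_Q. The primary structure is two simply-supported spans PQ and QR.
End slopes at the hinge Q, treating each span as simply supported:
  span PQ: point load 14.25 at a = 4.5: Pab(L + a)/(6LEI) = 51.3/EI
  span QR: point load 154 at a = 4.5: Pab(L + b)/(6LEI) = 779.6/EI
  relative rotation θ_0 = (51.3 + 779.6)/EI = 830.9/EI
A unit hogging moment at Q produces rotation L₁/(3EI) + L₂/(3EI) = 5.5/EI.
Compatibility: M_Q·(L₁+L₂)/(3EI) = θ_0, giving M_Q = 151.1 kN·m (hogging).
Span PQ, ΣM about P with M_Q applied at Q: R_Q^{PQ}·7.5 = 64.12 + 151.1, so R_Q^{PQ} = 28.69 kN and R_P = 14.25 − 28.69 = -14.44 kN.
Span QR, ΣM about R: R_Q^{QR}·9 = 693 + 151.1, so R_Q^{QR} = 93.79 kN and R_R = 154 − 93.79 = 60.21 kN.
R_Q = 28.69 + 93.79 = 122.5 kN.

R_Q = 122.5 kN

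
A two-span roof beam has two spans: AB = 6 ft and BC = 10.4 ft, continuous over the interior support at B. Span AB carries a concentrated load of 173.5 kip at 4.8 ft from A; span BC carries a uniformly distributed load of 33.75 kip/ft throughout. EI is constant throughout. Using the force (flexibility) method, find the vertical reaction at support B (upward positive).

Take M_B as the redundant. Released structure: two simple spans AB and BC with a hinge at B.
End slopes at the hinge B, treating each span as simply supported:
  span AB: point load 173.5 at a = 4.8: Pab(L + a)/(6LEI) = 299.8/EI
  span BC: UDL 33.75: wL³/(24EI) = 1582/EI
  relative rotation θ_0 = (299.8 + 1582)/EI = 1882/EI
A unit hogging moment at B produces rotation L₁/(3EI) + L₂/(3EI) = 5.467/EI.
Compatibility: M_B·(L₁+L₂)/(3EI) = θ_0, giving M_B = 344.2 kip·ft (hogging).
Span AB, ΣM about A with M_B applied at B: R_B^{AB}·6 = 832.8 + 344.2, so R_B^{AB} = 196.2 kip and R_A = 173.5 − 196.2 = -22.67 kip.
Span BC, ΣM about C: R_B^{BC}·10.4 = 1825 + 344.2, so R_B^{BC} = 208.6 kip and R_C = 351 − 208.6 = 142.4 kip.
R_B = 196.2 + 208.6 = 404.8 kip.

R_B = 404.8 kip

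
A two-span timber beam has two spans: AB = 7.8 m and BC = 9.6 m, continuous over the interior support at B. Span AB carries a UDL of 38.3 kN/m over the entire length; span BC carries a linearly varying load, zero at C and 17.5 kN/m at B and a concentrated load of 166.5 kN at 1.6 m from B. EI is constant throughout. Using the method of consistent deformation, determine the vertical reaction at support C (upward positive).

R_C = 24.27 kN

Release continuity at B by inserting a hinge; the redundant is the internal moment M_B. The primary structure is two simply-supported spans AB and BC.
Rotations at B on the released spans (each span's end-slope, ×1/EI):
  span AB: UDL 38.3: wL³/(24EI) = 757.3/EI
  span BC: triangular load, peak 17.5: w₀L³/(45EI) = 344.1/EI
  span BC: point load 166.5 at a = 1.6: Pab(L + b)/(6LEI) = 651.2/EI
  relative rotation θ_0 = (757.3 + 995.3)/EI = 1753/EI
A unit hogging moment at B produces rotation L₁/(3EI) + L₂/(3EI) = 5.8/EI.
Slope continuity at B: θ_0 = M_B·5.8/EI, so M_B = 1753/5.8 = 302.2 kN·m (hogging).
Span BC, ΣM about C: R_B^{BC}·9.6 = 1870 + 302.2, so R_B^{BC} = 226.2 kN and R_C = 250.5 − 226.2 = 24.27 kN.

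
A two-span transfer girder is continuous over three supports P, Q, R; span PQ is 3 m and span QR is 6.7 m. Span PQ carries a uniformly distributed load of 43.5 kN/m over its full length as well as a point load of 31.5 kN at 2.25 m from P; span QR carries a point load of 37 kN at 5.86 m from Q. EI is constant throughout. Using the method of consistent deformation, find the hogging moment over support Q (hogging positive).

M_Q = 30.5 kN·m

Insert a hinge at Q; M_Q is the redundant, and each span becomes simply supported.
Discontinuity in slope at Q on the released structure — sum the simple-span end rotations:
  span PQ: UDL 43.5: wL³/(24EI) = 48.94/EI
  span PQ: point load 31.5 at a = 2.25: Pab(L + a)/(6LEI) = 15.5/EI
  span QR: point load 37 at a = 5.86: Pab(L + b)/(6LEI) = 34.16/EI
  relative rotation θ_0 = (64.44 + 34.16)/EI = 98.6/EI
A unit hogging moment at Q produces rotation L₁/(3EI) + L₂/(3EI) = 3.233/EI.
Slope continuity at Q: θ_0 = M_Q·3.233/EI, so M_Q = 98.6/3.233 = 30.5 kN·m (hogging).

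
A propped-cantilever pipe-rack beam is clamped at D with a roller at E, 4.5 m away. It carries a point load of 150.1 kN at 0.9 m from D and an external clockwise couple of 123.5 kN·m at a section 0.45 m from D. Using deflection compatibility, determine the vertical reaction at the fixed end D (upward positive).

R_D = 133.9 kN

Choose R_E as the redundant. The primary structure is the cantilever fixed at D.
Downward deflection at the released point E due to the loads:
  point load 150.1 at a = 0.9: Pa²(3L − a)/(6EI) = 255.3/EI
  clockwise couple 123.5 at a = 0.45: M₀a(2L − a)/(2EI) = 237.6/EI
  δ_0 = 492.9/EI
Flexibility coefficient — unit upward force at E: δ_{EE} = L³/(3EI) = 30.38/EI.
Compatibility at E: δ_0 − R_E·δ_{EE} = 0, so R_E = 492.9/30.38 = 16.23 kN.
Vertical equilibrium: R_D = ΣP − R_E = 150.1 − 16.23 = 133.9 kN.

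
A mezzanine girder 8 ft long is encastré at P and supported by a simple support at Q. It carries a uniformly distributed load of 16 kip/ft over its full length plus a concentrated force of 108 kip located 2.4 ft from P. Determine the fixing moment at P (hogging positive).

M_P = 282.2 kip·ft

Take the reaction at Q as the redundant and release it; the primary structure is a cantilever fixed at P.
Primary-structure tip deflection at Q by superposition:
  UDL 16: wL⁴/(8EI) = 8192/EI
  point load 108 at a = 2.4: Pa²(3L − a)/(6EI) = 2239/EI
  δ_0 = 10431/EI
Flexibility coefficient — unit upward force at Q: δ_{QQ} = L³/(3EI) = 170.7/EI.
The prop prevents deflection at Q: R_Q = δ_0/δ_{QQ} = 10431/170.7 = 61.12 kip.
Moment equilibrium about P: M_P = Σ(load moments about P) − R_Q·L = 771.2 − 61.12×8 = 282.2 kip·ft.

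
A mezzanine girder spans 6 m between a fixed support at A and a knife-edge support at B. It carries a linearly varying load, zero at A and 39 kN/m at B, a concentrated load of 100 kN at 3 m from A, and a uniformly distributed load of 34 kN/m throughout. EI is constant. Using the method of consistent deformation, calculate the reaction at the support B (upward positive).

Choose R_B as the redundant. The primary structure is the cantilever fixed at A.
Primary-structure tip deflection at B by superposition:
  triangular load, peak 39 at the free end: 11w₀L⁴/(120EI) = 4633/EI
  point load 100 at a = 3: Pa²(3L − a)/(6EI) = 2250/EI
  UDL 34: wL⁴/(8EI) = 5508/EI
  δ_0 = 12391/EI
Tip deflection under a unit load at B: L³/(3EI) = 72/EI.
The prop prevents deflection at B: R_B = δ_0/δ_{BB} = 12391/72 = 172.1 kN.

R_B = 172.1 kN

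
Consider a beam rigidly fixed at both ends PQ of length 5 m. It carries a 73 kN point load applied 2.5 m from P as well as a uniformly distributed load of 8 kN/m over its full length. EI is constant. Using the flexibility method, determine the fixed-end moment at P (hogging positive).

M_P = 62.29 kN·m

Take the two fixed-end moments M_P, M_Q as redundants; the released structure is the simple span PQ.
End rotations of the released simple span under the applied load (×1/EI):
  at P: point load 73 at a = 2.5: Pab(L + b)/(6LEI) = 114.1/EI
  at Q: point load 73 at a = 2.5: Pab(L + a)/(6LEI) = 114.1/EI
  at P: UDL 8: wL³/(24EI) = 41.67/EI
  at Q: UDL 8: wL³/(24EI) = 41.67/EI
  θ_P0 = 155.7/EI,  θ_Q0 = 155.7/EI
Flexibility coefficients: a unit moment at one end gives L/(3EI) there and L/(6EI) at the far end, so f₁₁ = f₂₂ = 1.667/EI and f₁₂ = f₂₁ = 0.8333/EI.
Compatibility — zero rotation at each built-in end:
  1.667 M_P + 0.8333 M_Q = 155.7
  0.8333 M_P + 1.667 M_Q = 155.7
Solving the pair gives M_P = 62.29 kN·m and M_Q = 62.29 kN·m (hogging).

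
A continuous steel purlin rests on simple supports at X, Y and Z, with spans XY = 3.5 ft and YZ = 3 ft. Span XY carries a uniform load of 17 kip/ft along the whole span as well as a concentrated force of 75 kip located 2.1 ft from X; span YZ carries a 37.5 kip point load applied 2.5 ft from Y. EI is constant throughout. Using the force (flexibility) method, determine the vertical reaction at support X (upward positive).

R_X = 46.79 kip

Insert a hinge at Y; M_Y is the redundant, and each span becomes simply supported.
Rotations at Y on the released spans (each span's end-slope, ×1/EI):
  span XY: UDL 17: wL³/(24EI) = 30.37/EI
  span XY: point load 75 at a = 2.1: Pab(L + a)/(6LEI) = 58.8/EI
  span YZ: point load 37.5 at a = 2.5: Pab(L + b)/(6LEI) = 9.115/EI
  relative rotation θ_0 = (89.17 + 9.115)/EI = 98.28/EI
A unit hogging moment at Y produces rotation L₁/(3EI) + L₂/(3EI) = 2.167/EI.
Compatibility: M_Y·(L₁+L₂)/(3EI) = θ_0, giving M_Y = 45.36 kip·ft (hogging).
Span XY, ΣM about X with M_Y applied at Y: R_Y^{XY}·3.5 = 261.6 + 45.36, so R_Y^{XY} = 87.71 kip and R_X = 134.5 − 87.71 = 46.79 kip.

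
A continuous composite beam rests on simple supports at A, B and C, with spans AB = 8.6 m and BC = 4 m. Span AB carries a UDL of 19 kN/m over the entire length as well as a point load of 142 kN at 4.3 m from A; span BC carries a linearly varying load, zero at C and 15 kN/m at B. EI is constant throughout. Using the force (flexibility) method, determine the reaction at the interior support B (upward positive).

Release continuity at B by inserting a hinge; the redundant is the internal moment M_B. The primary structure is two simply-supported spans AB and BC.
End slopes at the hinge B, treating each span as simply supported:
  span AB: UDL 19: wL³/(24EI) = 503.5/EI
  span AB: point load 142 at a = 4.3: Pab(L + a)/(6LEI) = 656.4/EI
  span BC: triangular load, peak 15: w₀L³/(45EI) = 21.33/EI
  relative rotation θ_0 = (1160 + 21.33)/EI = 1181/EI
A unit hogging moment at B produces rotation L₁/(3EI) + L₂/(3EI) = 4.2/EI.
Compatibility: M_B·(L₁+L₂)/(3EI) = θ_0, giving M_B = 281.3 kN·m (hogging).
Span AB, ΣM about A with M_B applied at B: R_B^{AB}·8.6 = 1313 + 281.3, so R_B^{AB} = 185.4 kN and R_A = 305.4 − 185.4 = 120 kN.
Span BC, ΣM about C: R_B^{BC}·4 = 80 + 281.3, so R_B^{BC} = 90.31 kN and R_C = 30 − 90.31 = -60.31 kN.
R_B = 185.4 + 90.31 = 275.7 kN.

R_B = 275.7 kN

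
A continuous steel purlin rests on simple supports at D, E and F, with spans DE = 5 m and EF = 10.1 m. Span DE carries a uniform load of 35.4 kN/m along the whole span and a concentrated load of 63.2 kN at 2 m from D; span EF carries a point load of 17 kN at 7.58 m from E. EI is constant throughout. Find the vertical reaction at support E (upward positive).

Release continuity at E by inserting a hinge; the redundant is the internal moment M_E. The primary structure is two simply-supported spans DE and EF.
Rotations at E on the released spans (each span's end-slope, ×1/EI):
  span DE: UDL 35.4: wL³/(24EI) = 184.4/EI
  span DE: point load 63.2 at a = 2: Pab(L + a)/(6LEI) = 88.48/EI
  span EF: point load 17 at a = 7.58: Pab(L + b)/(6LEI) = 67.62/EI
  relative rotation θ_0 = (272.9 + 67.62)/EI = 340.5/EI
A unit hogging moment at E produces rotation L₁/(3EI) + L₂/(3EI) = 5.033/EI.
Compatibility: M_E·(L₁+L₂)/(3EI) = θ_0, giving M_E = 67.64 kN·m (hogging).
Span DE, ΣM about D with M_E applied at E: R_E^{DE}·5 = 568.9 + 67.64, so R_E^{DE} = 127.3 kN and R_D = 240.2 − 127.3 = 112.9 kN.
Span EF, ΣM about F: R_E^{EF}·10.1 = 42.84 + 67.64, so R_E^{EF} = 10.94 kN and R_F = 17 − 10.94 = 6.061 kN.
R_E = 127.3 + 10.94 = 138.2 kN.

R_E = 138.2 kN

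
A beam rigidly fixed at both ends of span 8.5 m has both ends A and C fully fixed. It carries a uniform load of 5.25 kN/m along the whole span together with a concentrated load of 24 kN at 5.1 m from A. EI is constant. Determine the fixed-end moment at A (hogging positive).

Take the two fixed-end moments M_A, M_C as redundants; the released structure is the simple span AC.
Simple-span end rotations at A and C under the given loads:
  at A: UDL 5.25: wL³/(24EI) = 134.3/EI
  at C: UDL 5.25: wL³/(24EI) = 134.3/EI
  at A: point load 24 at a = 5.1: Pab(L + b)/(6LEI) = 97.1/EI
  at C: point load 24 at a = 5.1: Pab(L + a)/(6LEI) = 111/EI
  θ_A0 = 231.4/EI,  θ_C0 = 245.3/EI
Flexibility coefficients: a unit moment at one end gives L/(3EI) there and L/(6EI) at the far end, so f₁₁ = f₂₂ = 2.833/EI and f₁₂ = f₂₁ = 1.417/EI.
Compatibility — zero rotation at each built-in end:
  2.833 M_A + 1.417 M_C = 231.4
  1.417 M_A + 2.833 M_C = 245.3
Solving the pair gives M_A = 51.19 kN·m and M_C = 60.99 kN·m (hogging).

M_A = 51.19 kN·m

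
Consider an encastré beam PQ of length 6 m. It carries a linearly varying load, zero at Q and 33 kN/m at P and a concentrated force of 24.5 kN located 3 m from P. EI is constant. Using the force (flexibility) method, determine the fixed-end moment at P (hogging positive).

M_P = 77.78 kN·m

Release both end moments; the primary structure is a simply-supported span PQ with redundants M_P and M_Q.
On the primary (simply-supported) span, the end slopes from the loading are:
  at P: triangular load, peak 33: w₀L³/(45EI) = 158.4/EI
  at Q: triangular load, peak 33: 7w₀L³/(360EI) = 138.6/EI
  at P: point load 24.5 at a = 3: Pab(L + b)/(6LEI) = 55.12/EI
  at Q: point load 24.5 at a = 3: Pab(L + a)/(6LEI) = 55.12/EI
  θ_P0 = 213.5/EI,  θ_Q0 = 193.7/EI
Flexibility coefficients: a unit moment at one end gives L/(3EI) there and L/(6EI) at the far end, so f₁₁ = f₂₂ = 2/EI and f₁₂ = f₂₁ = 1/EI.
Compatibility — zero rotation at each built-in end:
  2 M_P + 1 M_Q = 213.5
  1 M_P + 2 M_Q = 193.7
Solving the pair gives M_P = 77.78 kN·m and M_Q = 57.98 kN·m (hogging).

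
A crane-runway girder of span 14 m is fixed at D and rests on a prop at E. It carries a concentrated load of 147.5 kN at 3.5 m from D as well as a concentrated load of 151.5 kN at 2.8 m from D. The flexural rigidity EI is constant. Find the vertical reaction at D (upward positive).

R_D = 277.8 kN

Release the roller at E. Primary structure: cantilever fixed at D.
Downward deflection at the released point E due to the loads:
  point load 147.5 at a = 3.5: Pa²(3L − a)/(6EI) = 11594/EI
  point load 151.5 at a = 2.8: Pa²(3L − a)/(6EI) = 7760/EI
  δ_0 = 19354/EI
Tip deflection under a unit load at E: L³/(3EI) = 914.7/EI.
The prop prevents deflection at E: R_E = δ_0/δ_{EE} = 19354/914.7 = 21.16 kN.
Vertical equilibrium: R_D = ΣP − R_E = 299 − 21.16 = 277.8 kN.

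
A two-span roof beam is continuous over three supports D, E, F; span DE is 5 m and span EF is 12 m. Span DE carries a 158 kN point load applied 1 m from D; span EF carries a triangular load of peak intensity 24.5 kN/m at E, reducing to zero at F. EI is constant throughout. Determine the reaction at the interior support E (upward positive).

R_E = 183 kN

Take M_E as the redundant. Released structure: two simple spans DE and EF with a hinge at E.
Discontinuity in slope at E on the released structure — sum the simple-span end rotations:
  span DE: point load 158 at a = 1: Pab(L + a)/(6LEI) = 126.4/EI
  span EF: triangular load, peak 24.5: w₀L³/(45EI) = 940.8/EI
  relative rotation θ_0 = (126.4 + 940.8)/EI = 1067/EI
A unit hogging moment at E produces rotation L₁/(3EI) + L₂/(3EI) = 5.667/EI.
Slope continuity at E: θ_0 = M_E·5.667/EI, so M_E = 1067/5.667 = 188.3 kN·m (hogging).
Span DE, ΣM about D with M_E applied at E: R_E^{DE}·5 = 158 + 188.3, so R_E^{DE} = 69.27 kN and R_D = 158 − 69.27 = 88.73 kN.
Span EF, ΣM about F: R_E^{EF}·12 = 1176 + 188.3, so R_E^{EF} = 113.7 kN and R_F = 147 − 113.7 = 33.31 kN.
R_E = 69.27 + 113.7 = 183 kN.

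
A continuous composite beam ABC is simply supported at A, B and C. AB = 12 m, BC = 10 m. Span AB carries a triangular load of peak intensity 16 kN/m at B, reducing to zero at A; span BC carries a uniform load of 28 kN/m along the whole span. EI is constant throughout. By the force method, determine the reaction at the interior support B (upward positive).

Take M_B as the redundant. Released structure: two simple spans AB and BC with a hinge at B.
Rotations at B on the released spans (each span's end-slope, ×1/EI):
  span AB: triangular load, peak 16: w₀L³/(45EI) = 614.4/EI
  span BC: UDL 28: wL³/(24EI) = 1167/EI
  relative rotation θ_0 = (614.4 + 1167)/EI = 1781/EI
A unit hogging moment at B produces rotation L₁/(3EI) + L₂/(3EI) = 7.333/EI.
Compatibility: M_B·(L₁+L₂)/(3EI) = θ_0, giving M_B = 242.9 kN·m (hogging).
Span AB, ΣM about A with M_B applied at B: R_B^{AB}·12 = 768 + 242.9, so R_B^{AB} = 84.24 kN and R_A = 96 − 84.24 = 11.76 kN.
Span BC, ΣM about C: R_B^{BC}·10 = 1400 + 242.9, so R_B^{BC} = 164.3 kN and R_C = 280 − 164.3 = 115.7 kN.
R_B = 84.24 + 164.3 = 248.5 kN.

R_B = 248.5 kN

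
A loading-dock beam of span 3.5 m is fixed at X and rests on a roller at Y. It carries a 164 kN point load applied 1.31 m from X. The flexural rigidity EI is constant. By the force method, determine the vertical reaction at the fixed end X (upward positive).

Choose R_Y as the redundant. The primary structure is the cantilever fixed at X.
Free-end deflection of the primary structure under the applied loading (downward +):
  point load 164 at a = 1.31: Pa²(3L − a)/(6EI) = 431.1/EI
Tip deflection under a unit load at Y: L³/(3EI) = 14.29/EI.
The prop prevents deflection at Y: R_Y = δ_0/δ_{YY} = 431.1/14.29 = 30.16 kN.
Vertical equilibrium: R_X = ΣP − R_Y = 164 − 30.16 = 133.8 kN.

R_X = 133.8 kN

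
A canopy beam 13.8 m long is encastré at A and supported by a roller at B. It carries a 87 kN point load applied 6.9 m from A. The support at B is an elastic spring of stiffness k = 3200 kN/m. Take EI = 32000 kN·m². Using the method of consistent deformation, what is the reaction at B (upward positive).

R_B = 26.88 kN

Release the roller at B. Primary structure: cantilever fixed at A.
Deflection at B on the released cantilever, summing each load's contribution:
  point load 87 at a = 6.9: Pa²(3L − a)/(6EI) = 23817/EI
Tip deflection under a unit load at B: L³/(3EI) = 876/EI.
With EI = 32000 kN·m²: δ_0 = 0.74428 m and δ_{BB} = 0.027376 m/kN.
Compatibility — the spring shortens by R_B/k under the reaction it provides: δ_0 − R_B·δ_{BB} = R_B/k. With 1/k = 0.000313 m/kN, R_B = δ_0 / (δ_{BB} + 1/k) = 0.74428 / (0.027376 + 0.000313) = 26.88 kN.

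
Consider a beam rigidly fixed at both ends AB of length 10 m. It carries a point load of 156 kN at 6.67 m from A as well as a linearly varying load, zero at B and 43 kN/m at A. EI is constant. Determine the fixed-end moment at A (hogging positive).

Release both end moments; the primary structure is a simply-supported span AB with redundants M_A and M_B.
On the primary (simply-supported) span, the end slopes from the loading are:
  at A: point load 156 at a = 6.67: Pab(L + b)/(6LEI) = 769.8/EI
  at B: point load 156 at a = 6.67: Pab(L + a)/(6LEI) = 962.7/EI
  at A: triangular load, peak 43: w₀L³/(45EI) = 955.6/EI
  at B: triangular load, peak 43: 7w₀L³/(360EI) = 836.1/EI
  θ_A0 = 1725/EI,  θ_B0 = 1799/EI
Flexibility coefficients: a unit moment at one end gives L/(3EI) there and L/(6EI) at the far end, so f₁₁ = f₂₂ = 3.333/EI and f₁₂ = f₂₁ = 1.667/EI.
Compatibility — zero rotation at each built-in end:
  3.333 M_A + 1.667 M_B = 1725
  1.667 M_A + 3.333 M_B = 1799
Solving the pair gives M_A = 330.4 kN·m and M_B = 374.4 kN·m (hogging).

M_A = 330.4 kN·m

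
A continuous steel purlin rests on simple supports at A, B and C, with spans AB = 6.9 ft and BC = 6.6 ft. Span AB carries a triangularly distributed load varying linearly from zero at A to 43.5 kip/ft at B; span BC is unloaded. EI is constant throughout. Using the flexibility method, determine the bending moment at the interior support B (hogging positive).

Take M_B as the redundant. Released structure: two simple spans AB and BC with a hinge at B.
Rotations at B on the released spans (each span's end-slope, ×1/EI):
  span AB: triangular load, peak 43.5: w₀L³/(45EI) = 317.6/EI
  relative rotation θ_0 = (317.6 + 0)/EI = 317.6/EI
A unit hogging moment at B produces rotation L₁/(3EI) + L₂/(3EI) = 4.5/EI.
Compatibility: M_B·(L₁+L₂)/(3EI) = θ_0, giving M_B = 70.57 kip·ft (hogging).

M_B = 70.57 kip·ft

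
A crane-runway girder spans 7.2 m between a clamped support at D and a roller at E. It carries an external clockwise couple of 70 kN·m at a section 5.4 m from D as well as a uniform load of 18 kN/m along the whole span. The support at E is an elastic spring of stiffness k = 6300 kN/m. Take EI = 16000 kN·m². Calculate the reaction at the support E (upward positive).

Take the reaction at E as the redundant and release it; the primary structure is a cantilever fixed at D.
Primary-structure tip deflection at E by superposition:
  clockwise couple 70 at a = 5.4: M₀a(2L − a)/(2EI) = 1701/EI
  UDL 18: wL⁴/(8EI) = 6047/EI
  δ_0 = 7748/EI
Tip deflection under a unit load at E: L³/(3EI) = 124.4/EI.
With EI = 16000 kN·m²: δ_0 = 0.48423 m and δ_{EE} = 0.007776 m/kN.
Compatibility — the spring shortens by R_E/k under the reaction it provides: δ_0 − R_E·δ_{EE} = R_E/k. With 1/k = 0.000159 m/kN, R_E = δ_0 / (δ_{EE} + 1/k) = 0.48423 / (0.007776 + 0.000159) = 61.03 kN.

R_E = 61.03 kN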